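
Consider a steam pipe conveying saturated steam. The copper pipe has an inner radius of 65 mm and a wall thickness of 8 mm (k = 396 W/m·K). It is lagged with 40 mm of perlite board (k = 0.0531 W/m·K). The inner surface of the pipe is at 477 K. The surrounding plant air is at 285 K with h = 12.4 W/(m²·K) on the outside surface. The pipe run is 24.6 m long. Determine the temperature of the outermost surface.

T ≈ 300 K

Cylindrical conduction, so R = ln(r₂/r₁)/(2πkL) per layer, in series:
R_copper pipe wall = ln(73/65)/(2π×396×24.6) = 1.896×10^-6 K/W
R_perlite board = ln(113/73)/(2π×0.0531×24.6) = 0.05324 K/W
R_outer film = 1/(h_o·2πr_oL) = 1/(12.4×2π×0.113×24.6) = 0.004617 K/W
R_total = 0.05785 K/W
Q = ΔT/R_total = 192/0.05785
Q = 3320 W
T_interface = T_inner − Q·ΣR(inner→interface) = 477 − 3320×0.05324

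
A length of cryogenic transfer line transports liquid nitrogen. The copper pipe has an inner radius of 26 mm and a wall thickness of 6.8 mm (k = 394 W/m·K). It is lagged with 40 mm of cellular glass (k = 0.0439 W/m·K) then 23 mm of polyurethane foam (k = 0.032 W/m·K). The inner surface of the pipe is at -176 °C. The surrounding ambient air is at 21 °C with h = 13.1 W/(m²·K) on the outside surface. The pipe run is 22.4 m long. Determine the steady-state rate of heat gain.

Q ≈ 1010 W

Cylindrical conduction, so R = ln(r₂/r₁)/(2πkL) per layer, in series:
R_copper pipe wall = ln(32.8/26)/(2π×394×22.4) = 4.19×10^-6 K/W
R_cellular glass = ln(72.8/32.8)/(2π×0.0439×22.4) = 0.129 K/W
R_polyurethane foam = ln(95.8/72.8)/(2π×0.032×22.4) = 0.06096 K/W
R_outer film = 1/(h_o·2πr_oL) = 1/(13.1×2π×0.0958×22.4) = 0.005662 K/W
R_total = 0.1957 K/W
Q = ΔT/R_total = 197/0.1957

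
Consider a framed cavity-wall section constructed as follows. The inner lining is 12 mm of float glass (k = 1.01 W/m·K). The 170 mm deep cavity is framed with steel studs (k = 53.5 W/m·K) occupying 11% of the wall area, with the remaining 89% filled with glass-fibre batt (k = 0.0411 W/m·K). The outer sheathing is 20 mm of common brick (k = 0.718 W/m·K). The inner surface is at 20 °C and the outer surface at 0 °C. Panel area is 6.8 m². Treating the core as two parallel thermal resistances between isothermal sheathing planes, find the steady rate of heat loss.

Q ≈ 1990 W

Sheathing layers in series; stud and cavity paths in parallel between them.
R_inner = 0.012/(1.01×6.8) = 0.001747 K/W
R_stud  = 0.17/(53.5×0.11×6.8) = 0.004248 K/W
R_cav   = 0.17/(0.0411×0.89×6.8) = 0.6835 K/W
1/R_core = 1/R_stud + 1/R_cav → R_core = 0.004222 K/W
R_outer = 0.02/(0.718×6.8) = 0.004096 K/W
R_total = 0.01007 K/W
Q = ΔT/R_total = 20/0.01007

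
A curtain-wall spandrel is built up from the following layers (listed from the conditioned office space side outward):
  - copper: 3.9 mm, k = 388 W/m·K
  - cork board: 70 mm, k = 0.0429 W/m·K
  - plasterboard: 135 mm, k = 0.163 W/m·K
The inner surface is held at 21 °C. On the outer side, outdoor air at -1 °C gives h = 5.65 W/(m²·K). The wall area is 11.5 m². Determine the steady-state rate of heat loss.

Q ≈ 95.9 W

Model the wall as resistances in series:
R_copper = L/(kA) = 0.0039/(388×11.5) = 8.74×10^-7 K/W
R_cork board = L/(kA) = 0.07/(0.0429×11.5) = 0.1419 K/W
R_plasterboard = L/(kA) = 0.135/(0.163×11.5) = 0.07202 K/W
R_outer film = 1/(h_o·A) = 1/(5.65×11.5) = 0.01539 K/W
R_total = 0.2293 K/W
Q = ΔT / R_total = 22 / 0.2293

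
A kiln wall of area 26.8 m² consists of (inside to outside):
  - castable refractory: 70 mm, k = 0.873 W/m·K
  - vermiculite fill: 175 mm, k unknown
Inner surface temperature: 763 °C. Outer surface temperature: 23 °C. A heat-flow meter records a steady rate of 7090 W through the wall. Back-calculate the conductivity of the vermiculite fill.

k ≈ 0.0644 W/(m·K)

Thermal resistances in series:
R_castable refractory = L/(kA) = 0.07/(0.873×26.8) = 0.002992 K/W
Sum of known resistances R_other = 0.002992 K/W
Total R = ΔT/Q = 740/7090 = 0.1044 K/W
R_vermiculite fill = R_total − R_other = 0.1014 K/W
k = L/(R·A) = 0.175/(0.1014×26.8)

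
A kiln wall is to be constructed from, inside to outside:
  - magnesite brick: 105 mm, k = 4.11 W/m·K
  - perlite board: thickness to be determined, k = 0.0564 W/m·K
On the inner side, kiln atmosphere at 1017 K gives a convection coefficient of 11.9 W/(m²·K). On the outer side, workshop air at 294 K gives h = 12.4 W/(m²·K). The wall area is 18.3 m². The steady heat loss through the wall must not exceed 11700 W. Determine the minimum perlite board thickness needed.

Series thermal resistances:
R_inner film = 1/(h_i·A) = 1/(11.9×18.3) = 0.004592 K/W
R_magnesite brick = L/(kA) = 0.105/(4.11×18.3) = 0.001396 K/W
R_outer film = 1/(h_o·A) = 1/(12.4×18.3) = 0.004407 K/W
Sum of the known resistances R_other = 0.01039 K/W
Required total resistance R_tot = ΔT/Q_allow = 723/11700 = 0.06179 K/W
R_perlite board = R_tot − R_other = 0.0514 K/W
L = R·k·A = 0.0514×0.0564×18.3

L ≈ 53.1 mm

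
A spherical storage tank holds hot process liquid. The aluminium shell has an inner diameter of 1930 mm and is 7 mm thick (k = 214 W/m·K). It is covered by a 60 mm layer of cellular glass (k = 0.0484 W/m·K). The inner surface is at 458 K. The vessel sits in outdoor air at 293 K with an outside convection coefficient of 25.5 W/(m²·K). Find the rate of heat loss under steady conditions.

Q ≈ 1630 W

Each spherical layer contributes R = (1/r_i − 1/r_o)/(4πk):
R_aluminium shell = (1/0.965 − 1/0.972)/(4π×214) = 2.775×10^-6 K/W
R_cellular glass = (1/0.972 − 1/1.032)/(4π×0.0484) = 0.09834 K/W
R_outer film = 1/(h·4πr_o²) = 1/(25.5×4π×1.032²) = 0.00293 K/W
R_total = 0.1013 K/W
Q = ΔT/R_total = 165/0.1013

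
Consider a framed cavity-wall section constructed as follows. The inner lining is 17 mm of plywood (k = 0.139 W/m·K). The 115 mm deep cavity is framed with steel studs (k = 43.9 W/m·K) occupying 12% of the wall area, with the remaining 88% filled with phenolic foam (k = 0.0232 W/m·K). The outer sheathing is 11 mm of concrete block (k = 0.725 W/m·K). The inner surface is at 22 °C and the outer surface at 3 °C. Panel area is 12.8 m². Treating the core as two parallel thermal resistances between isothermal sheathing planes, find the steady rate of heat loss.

Q ≈ 1530 W

Sheathing layers in series; stud and cavity paths in parallel between them.
R_inner = 0.017/(0.139×12.8) = 0.009555 K/W
R_stud  = 0.115/(43.9×0.12×12.8) = 0.001705 K/W
R_cav   = 0.115/(0.0232×0.88×12.8) = 0.4401 K/W
1/R_core = 1/R_stud + 1/R_cav → R_core = 0.001699 K/W
R_outer = 0.011/(0.725×12.8) = 0.001185 K/W
R_total = 0.01244 K/W
Q = ΔT/R_total = 19/0.01244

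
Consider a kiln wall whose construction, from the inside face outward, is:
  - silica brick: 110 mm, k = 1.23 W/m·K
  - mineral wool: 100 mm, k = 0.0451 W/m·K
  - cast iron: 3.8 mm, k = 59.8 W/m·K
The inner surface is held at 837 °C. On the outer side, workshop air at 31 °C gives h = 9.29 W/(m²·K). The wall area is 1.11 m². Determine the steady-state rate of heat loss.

Thermal resistances in series:
R_silica brick = L/(kA) = 0.11/(1.23×1.11) = 0.08057 K/W
R_mineral wool = L/(kA) = 0.1/(0.0451×1.11) = 1.998 K/W
R_cast iron = L/(kA) = 0.0038/(59.8×1.11) = 5.725×10^-5 K/W
R_outer film = 1/(h_o·A) = 1/(9.29×1.11) = 0.09698 K/W
R_total = 2.175 K/W
Q = ΔT / R_total = 806 / 2.175

Q ≈ 371 W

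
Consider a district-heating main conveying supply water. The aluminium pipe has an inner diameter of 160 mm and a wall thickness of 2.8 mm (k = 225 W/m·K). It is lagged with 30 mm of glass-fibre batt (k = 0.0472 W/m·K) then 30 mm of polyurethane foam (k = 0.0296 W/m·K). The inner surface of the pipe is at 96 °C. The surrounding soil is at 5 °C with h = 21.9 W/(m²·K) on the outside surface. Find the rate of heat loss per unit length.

Treating each annulus and film as a series resistance:
R_aluminium pipe wall = ln(82.8/80)/(2π×225×1) = 2.433×10^-5 K/W
R_glass-fibre batt = ln(112.8/82.8)/(2π×0.0472×1) = 1.043 K/W
R_polyurethane foam = ln(142.8/112.8)/(2π×0.0296×1) = 1.268 K/W
R_outer film = 1/(h_o·2πr_oL) = 1/(21.9×2π×0.1428×1) = 0.05089 K/W
R_total = 2.361 K/W
Q = ΔT/R_total = 91/2.361

q′ ≈ 38.5 W/m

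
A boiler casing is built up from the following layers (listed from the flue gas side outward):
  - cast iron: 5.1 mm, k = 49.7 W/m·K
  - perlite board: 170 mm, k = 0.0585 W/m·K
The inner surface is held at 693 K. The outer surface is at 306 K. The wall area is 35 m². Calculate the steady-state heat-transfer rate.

Q ≈ 4660 W

Treating each layer as a thermal resistance in series:
R_cast iron = L/(kA) = 0.0051/(49.7×35) = 2.932×10^-6 K/W
R_perlite board = L/(kA) = 0.17/(0.0585×35) = 0.08303 K/W
R_total = 0.08303 K/W
Q = ΔT / R_total = 387 / 0.08303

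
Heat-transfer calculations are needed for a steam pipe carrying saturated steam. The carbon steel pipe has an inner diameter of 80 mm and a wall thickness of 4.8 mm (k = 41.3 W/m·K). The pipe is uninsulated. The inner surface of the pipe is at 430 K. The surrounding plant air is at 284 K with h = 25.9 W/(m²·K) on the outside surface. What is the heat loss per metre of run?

For a radial system each layer contributes R = ln(r_out/r_in)/(2πkL); films add R = 1/(hA).
R_carbon steel pipe wall = ln(44.8/40)/(2π×41.3×1) = 4.367×10^-4 K/W
R_outer film = 1/(h_o·2πr_oL) = 1/(25.9×2π×0.0448×1) = 0.1372 K/W
R_total = 0.1376 K/W
Q = ΔT/R_total = 146/0.1376

q′ ≈ 1060 W/m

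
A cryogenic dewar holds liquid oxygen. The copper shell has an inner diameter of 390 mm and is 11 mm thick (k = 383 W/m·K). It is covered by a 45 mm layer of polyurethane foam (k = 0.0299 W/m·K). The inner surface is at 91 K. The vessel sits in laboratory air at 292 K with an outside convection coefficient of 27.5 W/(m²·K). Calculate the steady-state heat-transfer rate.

For a spherical shell R = (1/r₁ − 1/r₂)/(4πk); film R = 1/(h·4πr²). In series:
R_copper shell = (1/0.195 − 1/0.206)/(4π×383) = 5.69×10^-5 K/W
R_polyurethane foam = (1/0.206 − 1/0.251)/(4π×0.0299) = 2.316 K/W
R_outer film = 1/(h·4πr_o²) = 1/(27.5×4π×0.251²) = 0.04593 K/W
R_total = 2.362 K/W
Q = ΔT/R_total = 201/2.362

Q ≈ 85.1 W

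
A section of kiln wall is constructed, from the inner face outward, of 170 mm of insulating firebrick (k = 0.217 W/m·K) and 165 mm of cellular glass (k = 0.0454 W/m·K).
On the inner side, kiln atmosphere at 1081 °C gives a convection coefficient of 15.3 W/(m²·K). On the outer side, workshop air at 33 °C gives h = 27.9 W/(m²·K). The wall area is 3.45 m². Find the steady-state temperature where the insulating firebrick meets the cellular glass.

Thermal resistances in series:
R_inner film = 1/(h_i·A) = 1/(15.3×3.45) = 0.01894 K/W
R_insulating firebrick = L/(kA) = 0.17/(0.217×3.45) = 0.2271 K/W
R_cellular glass = L/(kA) = 0.165/(0.0454×3.45) = 1.053 K/W
R_outer film = 1/(h_o·A) = 1/(27.9×3.45) = 0.01039 K/W
R_total = 1.31 K/W;  Q = ΔT/R_total = 1048/1.31 = 800.1 W
T_interface = T_inner − Q·ΣR(inner→interface) = 1081 − 800×0.246

T ≈ 884 °C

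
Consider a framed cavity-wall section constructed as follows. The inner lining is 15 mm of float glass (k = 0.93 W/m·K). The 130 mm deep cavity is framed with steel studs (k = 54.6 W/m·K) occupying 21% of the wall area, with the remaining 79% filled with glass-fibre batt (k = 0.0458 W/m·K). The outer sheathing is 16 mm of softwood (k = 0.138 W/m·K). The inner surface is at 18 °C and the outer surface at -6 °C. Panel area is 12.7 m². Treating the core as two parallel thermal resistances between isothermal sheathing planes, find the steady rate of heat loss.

Sheathing layers in series; stud and cavity paths in parallel between them.
R_inner = 0.015/(0.93×12.7) = 0.00127 K/W
R_stud  = 0.13/(54.6×0.21×12.7) = 8.927×10^-4 K/W
R_cav   = 0.13/(0.0458×0.79×12.7) = 0.2829 K/W
1/R_core = 1/R_stud + 1/R_cav → R_core = 8.899×10^-4 K/W
R_outer = 0.016/(0.138×12.7) = 0.009129 K/W
R_total = 0.01129 K/W
Q = ΔT/R_total = 24/0.01129

Q ≈ 2130 W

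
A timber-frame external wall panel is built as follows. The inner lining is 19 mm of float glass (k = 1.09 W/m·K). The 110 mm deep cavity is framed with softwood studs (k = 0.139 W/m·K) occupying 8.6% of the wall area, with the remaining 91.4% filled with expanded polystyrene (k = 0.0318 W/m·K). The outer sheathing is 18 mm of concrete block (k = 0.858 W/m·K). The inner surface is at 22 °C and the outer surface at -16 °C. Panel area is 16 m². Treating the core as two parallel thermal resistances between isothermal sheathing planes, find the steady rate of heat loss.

Sheathing layers in series; stud and cavity paths in parallel between them.
R_inner = 0.019/(1.09×16) = 0.001089 K/W
R_stud  = 0.11/(0.139×0.086×16) = 0.5751 K/W
R_cav   = 0.11/(0.0318×0.914×16) = 0.2365 K/W
1/R_core = 1/R_stud + 1/R_cav → R_core = 0.1676 K/W
R_outer = 0.018/(0.858×16) = 0.001311 K/W
R_total = 0.17 K/W
Q = ΔT/R_total = 38/0.17

Q ≈ 224 W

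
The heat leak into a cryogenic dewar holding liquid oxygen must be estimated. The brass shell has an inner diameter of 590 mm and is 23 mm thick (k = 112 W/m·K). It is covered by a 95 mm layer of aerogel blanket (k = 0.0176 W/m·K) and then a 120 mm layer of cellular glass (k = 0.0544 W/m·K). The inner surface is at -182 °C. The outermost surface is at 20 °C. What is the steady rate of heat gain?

Radial (spherical) resistances in series:
R_brass shell = (1/0.295 − 1/0.318)/(4π×112) = 1.742×10^-4 K/W
R_aerogel blanket = (1/0.318 − 1/0.413)/(4π×0.0176) = 3.271 K/W
R_cellular glass = (1/0.413 − 1/0.533)/(4π×0.0544) = 0.7974 K/W
R_total = 4.068 K/W
Q = ΔT/R_total = 202/4.068

Q ≈ 49.7 W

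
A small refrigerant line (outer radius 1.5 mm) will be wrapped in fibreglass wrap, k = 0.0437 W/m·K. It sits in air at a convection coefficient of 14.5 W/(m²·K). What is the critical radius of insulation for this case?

For a cylinder r_cr = k/h = 0.0437/14.5
r_cr = 3.01 mm; since the bare radius (1.5 mm) is below r_cr, adding a thin layer of insulation will *increase* heat loss.

r_cr ≈ 3.01 mm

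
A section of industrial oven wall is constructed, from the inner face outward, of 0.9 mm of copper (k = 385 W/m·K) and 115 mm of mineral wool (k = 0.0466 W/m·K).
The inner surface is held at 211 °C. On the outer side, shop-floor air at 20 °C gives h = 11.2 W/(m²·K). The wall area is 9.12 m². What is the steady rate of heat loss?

Q ≈ 681 W

Model the wall as resistances in series:
R_copper = L/(kA) = 0.0009/(385×9.12) = 2.563×10^-7 K/W
R_mineral wool = L/(kA) = 0.115/(0.0466×9.12) = 0.2706 K/W
R_outer film = 1/(h_o·A) = 1/(11.2×9.12) = 0.00979 K/W
R_total = 0.2804 K/W
Q = ΔT / R_total = 191 / 0.2804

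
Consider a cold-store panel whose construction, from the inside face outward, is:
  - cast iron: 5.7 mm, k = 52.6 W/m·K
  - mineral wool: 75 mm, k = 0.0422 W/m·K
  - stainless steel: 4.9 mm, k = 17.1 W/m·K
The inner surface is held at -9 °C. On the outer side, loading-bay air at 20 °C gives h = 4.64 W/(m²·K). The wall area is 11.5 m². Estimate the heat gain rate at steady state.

Q ≈ 167 W

Series thermal resistances:
R_cast iron = L/(kA) = 0.0057/(52.6×11.5) = 9.423×10^-6 K/W
R_mineral wool = L/(kA) = 0.075/(0.0422×11.5) = 0.1545 K/W
R_stainless steel = L/(kA) = 0.0049/(17.1×11.5) = 2.492×10^-5 K/W
R_outer film = 1/(h_o·A) = 1/(4.64×11.5) = 0.01874 K/W
R_total = 0.1733 K/W
Q = ΔT / R_total = 29 / 0.1733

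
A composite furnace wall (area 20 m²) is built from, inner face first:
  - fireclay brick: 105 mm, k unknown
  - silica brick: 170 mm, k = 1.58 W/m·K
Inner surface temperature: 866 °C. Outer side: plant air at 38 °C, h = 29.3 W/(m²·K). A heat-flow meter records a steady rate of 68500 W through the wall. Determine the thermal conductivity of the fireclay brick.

k ≈ 1.05 W/(m·K)

Treating each layer as a thermal resistance in series:
R_silica brick = L/(kA) = 0.17/(1.58×20) = 0.00538 K/W
R_outer film = 1/(h_o·A) = 1/(29.3×20) = 0.001706 K/W
Sum of known resistances R_other = 0.007086 K/W
Total R = ΔT/Q = 828/68500 = 0.01209 K/W
R_fireclay brick = R_total − R_other = 0.005001 K/W
k = L/(R·A) = 0.105/(0.005001×20)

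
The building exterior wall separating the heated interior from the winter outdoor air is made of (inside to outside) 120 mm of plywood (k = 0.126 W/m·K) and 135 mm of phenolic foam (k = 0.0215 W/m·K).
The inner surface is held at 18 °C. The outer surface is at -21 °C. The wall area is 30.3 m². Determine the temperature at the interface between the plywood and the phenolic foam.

Thermal resistances in series:
R_plywood = L/(kA) = 0.12/(0.126×30.3) = 0.03143 K/W
R_phenolic foam = L/(kA) = 0.135/(0.0215×30.3) = 0.2072 K/W
R_total = 0.2387 K/W;  Q = ΔT/R_total = 39/0.2387 = 163.4 W
T_interface = T_inner − Q·ΣR(inner→interface) = 18 − 163×0.03143

T ≈ 12.9 °C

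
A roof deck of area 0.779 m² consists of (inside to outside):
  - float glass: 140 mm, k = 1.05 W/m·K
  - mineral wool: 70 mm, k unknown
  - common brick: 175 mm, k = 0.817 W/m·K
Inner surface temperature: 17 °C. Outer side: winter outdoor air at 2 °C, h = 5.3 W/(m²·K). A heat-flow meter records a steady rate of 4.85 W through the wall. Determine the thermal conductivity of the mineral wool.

k ≈ 0.0374 W/(m·K)

Model the wall as resistances in series:
R_float glass = L/(kA) = 0.14/(1.05×0.779) = 0.1712 K/W
R_common brick = L/(kA) = 0.175/(0.817×0.779) = 0.275 K/W
R_outer film = 1/(h_o·A) = 1/(5.3×0.779) = 0.2422 K/W
Sum of known resistances R_other = 0.6883 K/W
Total R = ΔT/Q = 15/4.85 = 3.093 K/W
R_mineral wool = R_total − R_other = 2.404 K/W
k = L/(R·A) = 0.07/(2.404×0.779)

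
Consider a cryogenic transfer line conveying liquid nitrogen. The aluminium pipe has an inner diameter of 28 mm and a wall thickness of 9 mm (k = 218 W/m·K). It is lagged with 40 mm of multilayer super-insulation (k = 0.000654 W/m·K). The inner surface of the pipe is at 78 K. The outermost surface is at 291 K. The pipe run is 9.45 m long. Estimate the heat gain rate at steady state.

Q ≈ 8.21 W

Per-layer cylindrical resistances, series-summed:
R_aluminium pipe wall = ln(23/14)/(2π×218×9.45) = 3.835×10^-5 K/W
R_multilayer super-insulation = ln(63/23)/(2π×0.000654×9.45) = 25.95 K/W
R_total = 25.95 K/W
Q = ΔT/R_total = 213/25.95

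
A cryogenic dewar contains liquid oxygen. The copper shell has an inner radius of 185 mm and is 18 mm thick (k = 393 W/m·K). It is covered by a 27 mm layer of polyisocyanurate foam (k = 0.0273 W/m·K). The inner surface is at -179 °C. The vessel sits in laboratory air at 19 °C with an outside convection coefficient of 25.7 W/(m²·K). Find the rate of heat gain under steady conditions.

Q ≈ 114 W

For a spherical shell R = (1/r₁ − 1/r₂)/(4πk); film R = 1/(h·4πr²). In series:
R_copper shell = (1/0.185 − 1/0.203)/(4π×393) = 9.705×10^-5 K/W
R_polyisocyanurate foam = (1/0.203 − 1/0.23)/(4π×0.0273) = 1.686 K/W
R_outer film = 1/(h·4πr_o²) = 1/(25.7×4π×0.23²) = 0.05853 K/W
R_total = 1.744 K/W
Q = ΔT/R_total = 198/1.744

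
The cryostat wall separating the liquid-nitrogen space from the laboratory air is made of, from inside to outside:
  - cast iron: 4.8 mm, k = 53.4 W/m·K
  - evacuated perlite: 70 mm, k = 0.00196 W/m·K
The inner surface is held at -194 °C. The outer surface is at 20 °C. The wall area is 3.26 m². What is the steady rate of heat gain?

Model the wall as resistances in series:
R_cast iron = L/(kA) = 0.0048/(53.4×3.26) = 2.757×10^-5 K/W
R_evacuated perlite = L/(kA) = 0.07/(0.00196×3.26) = 10.96 K/W
R_total = 10.96 K/W
Q = ΔT / R_total = 214 / 10.96

Q ≈ 19.5 W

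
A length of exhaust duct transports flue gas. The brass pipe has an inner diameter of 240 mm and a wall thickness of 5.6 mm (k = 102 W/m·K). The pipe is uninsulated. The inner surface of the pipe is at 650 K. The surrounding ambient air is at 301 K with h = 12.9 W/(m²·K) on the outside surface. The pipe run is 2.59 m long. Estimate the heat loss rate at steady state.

Q ≈ 9200 W

Per-layer cylindrical resistances, series-summed:
R_brass pipe wall = ln(125.6/120)/(2π×102×2.59) = 2.748×10^-5 K/W
R_outer film = 1/(h_o·2πr_oL) = 1/(12.9×2π×0.1256×2.59) = 0.03793 K/W
R_total = 0.03795 K/W
Q = ΔT/R_total = 349/0.03795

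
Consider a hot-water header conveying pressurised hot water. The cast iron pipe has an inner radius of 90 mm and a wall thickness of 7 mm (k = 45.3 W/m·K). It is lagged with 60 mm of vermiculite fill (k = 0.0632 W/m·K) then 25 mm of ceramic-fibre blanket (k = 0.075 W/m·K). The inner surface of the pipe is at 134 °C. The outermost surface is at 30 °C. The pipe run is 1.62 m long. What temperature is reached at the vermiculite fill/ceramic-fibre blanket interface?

For a radial system each layer contributes R = ln(r_out/r_in)/(2πkL); films add R = 1/(hA).
R_cast iron pipe wall = ln(97/90)/(2π×45.3×1.62) = 1.624×10^-4 K/W
R_vermiculite fill = ln(157/97)/(2π×0.0632×1.62) = 0.7485 K/W
R_ceramic-fibre blanket = ln(182/157)/(2π×0.075×1.62) = 0.1936 K/W
R_total = 0.9423 K/W
Q = ΔT/R_total = 104/0.9423
Q = 110 W
T_interface = T_inner − Q·ΣR(inner→interface) = 134 − 110×0.7487

T ≈ 51.4 °C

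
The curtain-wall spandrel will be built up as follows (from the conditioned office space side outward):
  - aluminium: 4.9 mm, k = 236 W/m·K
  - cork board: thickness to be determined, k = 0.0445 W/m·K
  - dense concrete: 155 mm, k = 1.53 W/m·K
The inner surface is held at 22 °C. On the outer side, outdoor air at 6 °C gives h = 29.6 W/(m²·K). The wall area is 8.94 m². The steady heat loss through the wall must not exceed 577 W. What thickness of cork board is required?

Using the resistance-network approach (series):
R_aluminium = L/(kA) = 0.0049/(236×8.94) = 2.322×10^-6 K/W
R_dense concrete = L/(kA) = 0.155/(1.53×8.94) = 0.01133 K/W
R_outer film = 1/(h_o·A) = 1/(29.6×8.94) = 0.003779 K/W
Sum of the known resistances R_other = 0.01511 K/W
Required total resistance R_tot = ΔT/Q_allow = 16/577 = 0.02773 K/W
R_cork board = R_tot − R_other = 0.01262 K/W
L = R·k·A = 0.01262×0.0445×8.94

L ≈ 5.02 mm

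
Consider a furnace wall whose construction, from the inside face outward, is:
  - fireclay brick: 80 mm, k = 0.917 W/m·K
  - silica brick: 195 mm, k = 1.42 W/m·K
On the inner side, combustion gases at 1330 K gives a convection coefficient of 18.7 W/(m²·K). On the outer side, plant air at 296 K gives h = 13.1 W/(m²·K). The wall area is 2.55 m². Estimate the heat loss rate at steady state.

Treating each layer as a thermal resistance in series:
R_inner film = 1/(h_i·A) = 1/(18.7×2.55) = 0.02097 K/W
R_fireclay brick = L/(kA) = 0.08/(0.917×2.55) = 0.03421 K/W
R_silica brick = L/(kA) = 0.195/(1.42×2.55) = 0.05385 K/W
R_outer film = 1/(h_o·A) = 1/(13.1×2.55) = 0.02994 K/W
R_total = 0.139 K/W
Q = ΔT / R_total = 1034 / 0.139

Q ≈ 7440 W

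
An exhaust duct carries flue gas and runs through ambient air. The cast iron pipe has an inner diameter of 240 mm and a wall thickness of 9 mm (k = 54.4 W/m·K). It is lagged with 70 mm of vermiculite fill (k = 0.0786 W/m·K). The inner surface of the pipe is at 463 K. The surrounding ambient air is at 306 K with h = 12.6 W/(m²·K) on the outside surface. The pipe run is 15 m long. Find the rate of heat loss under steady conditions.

For a radial system each layer contributes R = ln(r_out/r_in)/(2πkL); films add R = 1/(hA).
R_cast iron pipe wall = ln(129/120)/(2π×54.4×15) = 1.411×10^-5 K/W
R_vermiculite fill = ln(199/129)/(2π×0.0786×15) = 0.05852 K/W
R_outer film = 1/(h_o·2πr_oL) = 1/(12.6×2π×0.199×15) = 0.004232 K/W
R_total = 0.06276 K/W
Q = ΔT/R_total = 157/0.06276

Q ≈ 2500 W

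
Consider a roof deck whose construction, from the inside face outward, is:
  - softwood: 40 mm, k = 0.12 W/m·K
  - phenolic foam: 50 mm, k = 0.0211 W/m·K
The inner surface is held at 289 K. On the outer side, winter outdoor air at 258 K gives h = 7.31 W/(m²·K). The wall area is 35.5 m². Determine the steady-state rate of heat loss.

Q ≈ 388 W

Treating each layer as a thermal resistance in series:
R_softwood = L/(kA) = 0.04/(0.12×35.5) = 0.00939 K/W
R_phenolic foam = L/(kA) = 0.05/(0.0211×35.5) = 0.06675 K/W
R_outer film = 1/(h_o·A) = 1/(7.31×35.5) = 0.003853 K/W
R_total = 0.07999 K/W
Q = ΔT / R_total = 31 / 0.07999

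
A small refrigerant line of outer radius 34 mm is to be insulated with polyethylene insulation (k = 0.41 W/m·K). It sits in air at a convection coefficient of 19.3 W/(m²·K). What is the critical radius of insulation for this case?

r_cr ≈ 21.2 mm

For a cylinder r_cr = k/h = 0.41/19.3
r_cr = 21.2 mm; since the bare radius (34 mm) is above r_cr, any added insulation will reduce heat loss.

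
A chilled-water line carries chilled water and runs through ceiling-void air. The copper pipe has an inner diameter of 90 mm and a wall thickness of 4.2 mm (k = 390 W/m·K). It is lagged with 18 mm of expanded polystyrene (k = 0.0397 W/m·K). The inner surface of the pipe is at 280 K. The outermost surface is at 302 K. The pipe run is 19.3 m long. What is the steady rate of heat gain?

Q ≈ 340 W

Radial resistances (cylindrical: R_cond = ln(r_o/r_i)/(2πkL), R_conv = 1/(h·2πrL)):
R_copper pipe wall = ln(49.2/45)/(2π×390×19.3) = 1.887×10^-6 K/W
R_expanded polystyrene = ln(67.2/49.2)/(2π×0.0397×19.3) = 0.06476 K/W
R_total = 0.06476 K/W
Q = ΔT/R_total = 22/0.06476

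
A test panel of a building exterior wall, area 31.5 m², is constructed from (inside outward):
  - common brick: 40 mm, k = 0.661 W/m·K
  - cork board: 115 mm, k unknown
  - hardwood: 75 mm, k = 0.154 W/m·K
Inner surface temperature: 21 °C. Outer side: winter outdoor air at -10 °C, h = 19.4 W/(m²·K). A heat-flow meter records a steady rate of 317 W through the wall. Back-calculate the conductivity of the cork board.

k ≈ 0.0463 W/(m·K)

Using the resistance-network approach (series):
R_common brick = L/(kA) = 0.04/(0.661×31.5) = 0.001921 K/W
R_hardwood = L/(kA) = 0.075/(0.154×31.5) = 0.01546 K/W
R_outer film = 1/(h_o·A) = 1/(19.4×31.5) = 0.001636 K/W
Sum of known resistances R_other = 0.01902 K/W
Total R = ΔT/Q = 31/317 = 0.09779 K/W
R_cork board = R_total − R_other = 0.07877 K/W
k = L/(R·A) = 0.115/(0.07877×31.5)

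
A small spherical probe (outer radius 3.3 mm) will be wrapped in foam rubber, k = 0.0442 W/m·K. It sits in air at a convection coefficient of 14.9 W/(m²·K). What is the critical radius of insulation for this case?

r_cr ≈ 5.93 mm

For a sphere r_cr = 2k/h = 2×0.0442/14.9
r_cr = 5.93 mm; since the bare radius (3.3 mm) is below r_cr, adding a thin layer of insulation will *increase* heat loss.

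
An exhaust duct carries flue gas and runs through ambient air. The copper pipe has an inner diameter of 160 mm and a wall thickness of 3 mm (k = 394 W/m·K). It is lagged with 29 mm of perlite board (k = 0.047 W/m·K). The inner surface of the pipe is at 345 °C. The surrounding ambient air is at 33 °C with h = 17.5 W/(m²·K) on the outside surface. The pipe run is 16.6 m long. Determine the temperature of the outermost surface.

Cylindrical conduction, so R = ln(r₂/r₁)/(2πkL) per layer, in series:
R_copper pipe wall = ln(83/80)/(2π×394×16.6) = 8.958×10^-7 K/W
R_perlite board = ln(112/83)/(2π×0.047×16.6) = 0.06113 K/W
R_outer film = 1/(h_o·2πr_oL) = 1/(17.5×2π×0.112×16.6) = 0.004892 K/W
R_total = 0.06602 K/W
Q = ΔT/R_total = 312/0.06602
Q = 4730 W
T_interface = T_inner − Q·ΣR(inner→interface) = 345 − 4730×0.06113

T ≈ 56.1 °C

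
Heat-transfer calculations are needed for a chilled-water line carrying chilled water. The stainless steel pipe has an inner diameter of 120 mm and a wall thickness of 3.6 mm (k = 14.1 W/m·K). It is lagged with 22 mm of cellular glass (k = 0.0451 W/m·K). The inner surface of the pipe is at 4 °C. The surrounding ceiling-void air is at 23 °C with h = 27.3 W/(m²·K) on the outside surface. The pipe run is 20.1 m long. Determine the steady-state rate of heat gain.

Q ≈ 342 W

Cylindrical conduction, so R = ln(r₂/r₁)/(2πkL) per layer, in series:
R_stainless steel pipe wall = ln(63.6/60)/(2π×14.1×20.1) = 3.272×10^-5 K/W
R_cellular glass = ln(85.6/63.6)/(2π×0.0451×20.1) = 0.05216 K/W
R_outer film = 1/(h_o·2πr_oL) = 1/(27.3×2π×0.0856×20.1) = 0.003388 K/W
R_total = 0.05558 K/W
Q = ΔT/R_total = 19/0.05558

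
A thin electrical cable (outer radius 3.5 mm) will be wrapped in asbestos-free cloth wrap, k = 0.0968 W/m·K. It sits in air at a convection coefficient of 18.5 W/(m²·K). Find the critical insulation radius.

r_cr ≈ 5.23 mm

For a cylinder r_cr = k/h = 0.0968/18.5
r_cr = 5.23 mm; since the bare radius (3.5 mm) is below r_cr, adding a thin layer of insulation will *increase* heat loss.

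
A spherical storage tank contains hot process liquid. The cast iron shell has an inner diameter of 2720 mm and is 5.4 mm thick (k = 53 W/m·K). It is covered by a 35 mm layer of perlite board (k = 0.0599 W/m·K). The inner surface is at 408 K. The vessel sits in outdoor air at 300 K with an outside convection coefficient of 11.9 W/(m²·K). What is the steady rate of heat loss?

For a spherical shell R = (1/r₁ − 1/r₂)/(4πk); film R = 1/(h·4πr²). In series:
R_cast iron shell = (1/1.36 − 1/1.3654)/(4π×53) = 4.366×10^-6 K/W
R_perlite board = (1/1.3654 − 1/1.4004)/(4π×0.0599) = 0.02432 K/W
R_outer film = 1/(h·4πr_o²) = 1/(11.9×4π×1.4004²) = 0.00341 K/W
R_total = 0.02773 K/W
Q = ΔT/R_total = 108/0.02773

Q ≈ 3890 W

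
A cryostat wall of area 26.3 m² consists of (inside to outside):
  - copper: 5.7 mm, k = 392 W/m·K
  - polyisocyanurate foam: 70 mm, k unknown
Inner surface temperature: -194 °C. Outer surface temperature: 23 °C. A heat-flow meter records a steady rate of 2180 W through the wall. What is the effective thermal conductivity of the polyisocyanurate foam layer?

k ≈ 0.0267 W/(m·K)

Series thermal resistances:
R_copper = L/(kA) = 0.0057/(392×26.3) = 5.529×10^-7 K/W
Sum of known resistances R_other = 5.529×10^-7 K/W
Total R = ΔT/Q = 217/2180 = 0.09954 K/W
R_polyisocyanurate foam = R_total − R_other = 0.09954 K/W
k = L/(R·A) = 0.07/(0.09954×26.3)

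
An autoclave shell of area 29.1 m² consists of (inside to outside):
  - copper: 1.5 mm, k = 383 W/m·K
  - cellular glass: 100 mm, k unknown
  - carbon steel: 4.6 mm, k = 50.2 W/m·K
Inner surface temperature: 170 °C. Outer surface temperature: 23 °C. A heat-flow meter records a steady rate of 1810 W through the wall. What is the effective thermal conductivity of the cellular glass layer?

Model the wall as resistances in series:
R_copper = L/(kA) = 0.0015/(383×29.1) = 1.346×10^-7 K/W
R_carbon steel = L/(kA) = 0.0046/(50.2×29.1) = 3.149×10^-6 K/W
Sum of known resistances R_other = 3.284×10^-6 K/W
Total R = ΔT/Q = 147/1810 = 0.08122 K/W
R_cellular glass = R_total − R_other = 0.08121 K/W
k = L/(R·A) = 0.1/(0.08121×29.1)

k ≈ 0.0423 W/(m·K)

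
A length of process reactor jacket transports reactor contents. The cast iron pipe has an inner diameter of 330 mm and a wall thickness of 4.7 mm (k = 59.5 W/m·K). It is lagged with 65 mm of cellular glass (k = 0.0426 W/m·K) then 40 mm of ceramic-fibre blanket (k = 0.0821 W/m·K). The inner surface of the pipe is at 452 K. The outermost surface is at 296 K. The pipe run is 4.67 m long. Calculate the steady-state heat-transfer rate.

Radial resistances (cylindrical: R_cond = ln(r_o/r_i)/(2πkL), R_conv = 1/(h·2πrL)):
R_cast iron pipe wall = ln(169.7/165)/(2π×59.5×4.67) = 1.609×10^-5 K/W
R_cellular glass = ln(234.7/169.7)/(2π×0.0426×4.67) = 0.2594 K/W
R_ceramic-fibre blanket = ln(274.7/234.7)/(2π×0.0821×4.67) = 0.06533 K/W
R_total = 0.3248 K/W
Q = ΔT/R_total = 156/0.3248

Q ≈ 480 W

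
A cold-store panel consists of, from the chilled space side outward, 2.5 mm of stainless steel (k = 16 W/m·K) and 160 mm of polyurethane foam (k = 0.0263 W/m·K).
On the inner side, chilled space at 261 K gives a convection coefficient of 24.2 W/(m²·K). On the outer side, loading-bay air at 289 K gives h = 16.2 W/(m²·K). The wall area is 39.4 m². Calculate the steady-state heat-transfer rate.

Q ≈ 178 W

Using the resistance-network approach (series):
R_inner film = 1/(h_i·A) = 1/(24.2×39.4) = 0.001049 K/W
R_stainless steel = L/(kA) = 0.0025/(16×39.4) = 3.966×10^-6 K/W
R_polyurethane foam = L/(kA) = 0.16/(0.0263×39.4) = 0.1544 K/W
R_outer film = 1/(h_o·A) = 1/(16.2×39.4) = 0.001567 K/W
R_total = 0.157 K/W
Q = ΔT / R_total = 28 / 0.157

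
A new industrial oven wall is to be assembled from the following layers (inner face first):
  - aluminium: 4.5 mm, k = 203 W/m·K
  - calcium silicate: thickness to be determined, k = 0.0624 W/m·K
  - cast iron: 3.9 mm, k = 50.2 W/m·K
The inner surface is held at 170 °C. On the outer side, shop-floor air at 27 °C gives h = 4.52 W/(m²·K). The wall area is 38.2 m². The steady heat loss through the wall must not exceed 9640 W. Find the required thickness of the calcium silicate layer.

L ≈ 21.5 mm

Series thermal resistances:
R_aluminium = L/(kA) = 0.0045/(203×38.2) = 5.803×10^-7 K/W
R_cast iron = L/(kA) = 0.0039/(50.2×38.2) = 2.034×10^-6 K/W
R_outer film = 1/(h_o·A) = 1/(4.52×38.2) = 0.005792 K/W
Sum of the known resistances R_other = 0.005794 K/W
Required total resistance R_tot = ΔT/Q_allow = 143/9640 = 0.01483 K/W
R_calcium silicate = R_tot − R_other = 0.00904 K/W
L = R·k·A = 0.00904×0.0624×38.2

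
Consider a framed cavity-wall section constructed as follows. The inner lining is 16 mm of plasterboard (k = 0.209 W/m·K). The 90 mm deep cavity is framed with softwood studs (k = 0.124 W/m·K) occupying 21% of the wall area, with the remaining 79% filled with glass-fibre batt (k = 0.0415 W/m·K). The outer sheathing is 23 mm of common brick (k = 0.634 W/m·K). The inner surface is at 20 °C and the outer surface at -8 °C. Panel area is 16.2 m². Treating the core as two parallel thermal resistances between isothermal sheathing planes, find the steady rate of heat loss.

Q ≈ 276 W

Sheathing layers in series; stud and cavity paths in parallel between them.
R_inner = 0.016/(0.209×16.2) = 0.004726 K/W
R_stud  = 0.09/(0.124×0.21×16.2) = 0.2133 K/W
R_cav   = 0.09/(0.0415×0.79×16.2) = 0.1695 K/W
1/R_core = 1/R_stud + 1/R_cav → R_core = 0.09444 K/W
R_outer = 0.023/(0.634×16.2) = 0.002239 K/W
R_total = 0.1014 K/W
Q = ΔT/R_total = 28/0.1014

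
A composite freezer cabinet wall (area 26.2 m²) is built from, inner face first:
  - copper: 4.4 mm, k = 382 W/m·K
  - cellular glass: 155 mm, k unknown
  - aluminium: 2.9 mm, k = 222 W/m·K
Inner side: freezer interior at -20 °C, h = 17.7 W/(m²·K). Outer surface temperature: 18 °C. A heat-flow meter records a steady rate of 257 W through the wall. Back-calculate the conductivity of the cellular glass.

k ≈ 0.0406 W/(m·K)

Treating each layer as a thermal resistance in series:
R_inner film = 1/(h_i·A) = 1/(17.7×26.2) = 0.002156 K/W
R_copper = L/(kA) = 0.0044/(382×26.2) = 4.396×10^-7 K/W
R_aluminium = L/(kA) = 0.0029/(222×26.2) = 4.986×10^-7 K/W
Sum of known resistances R_other = 0.002157 K/W
Total R = ΔT/Q = 38/257 = 0.1479 K/W
R_cellular glass = R_total − R_other = 0.1457 K/W
k = L/(R·A) = 0.155/(0.1457×26.2)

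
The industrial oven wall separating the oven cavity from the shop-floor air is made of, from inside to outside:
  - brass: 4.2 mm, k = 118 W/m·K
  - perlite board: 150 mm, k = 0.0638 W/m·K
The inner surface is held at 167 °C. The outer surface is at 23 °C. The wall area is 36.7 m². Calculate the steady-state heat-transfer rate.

Series thermal resistances:
R_brass = L/(kA) = 0.0042/(118×36.7) = 9.698×10^-7 K/W
R_perlite board = L/(kA) = 0.15/(0.0638×36.7) = 0.06406 K/W
R_total = 0.06406 K/W
Q = ΔT / R_total = 144 / 0.06406

Q ≈ 2250 W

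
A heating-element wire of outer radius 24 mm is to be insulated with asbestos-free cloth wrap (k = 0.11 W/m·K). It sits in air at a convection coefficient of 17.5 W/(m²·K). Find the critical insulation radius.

For a cylinder r_cr = k/h = 0.11/17.5
r_cr = 6.29 mm; since the bare radius (24 mm) is above r_cr, any added insulation will reduce heat loss.

r_cr ≈ 6.29 mm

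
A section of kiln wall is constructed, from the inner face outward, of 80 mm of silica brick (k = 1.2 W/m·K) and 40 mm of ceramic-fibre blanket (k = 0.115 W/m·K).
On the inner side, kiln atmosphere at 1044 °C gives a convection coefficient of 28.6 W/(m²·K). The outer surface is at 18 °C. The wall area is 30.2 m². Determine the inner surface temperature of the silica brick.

T ≈ 964 °C

Thermal resistances in series:
R_inner film = 1/(h_i·A) = 1/(28.6×30.2) = 0.001158 K/W
R_silica brick = L/(kA) = 0.08/(1.2×30.2) = 0.002208 K/W
R_ceramic-fibre blanket = L/(kA) = 0.04/(0.115×30.2) = 0.01152 K/W
R_total = 0.01488 K/W;  Q = ΔT/R_total = 1026/0.01488 = 68940 W
T_interface = T_inner − Q·ΣR(inner→interface) = 1044 − 68900×0.001158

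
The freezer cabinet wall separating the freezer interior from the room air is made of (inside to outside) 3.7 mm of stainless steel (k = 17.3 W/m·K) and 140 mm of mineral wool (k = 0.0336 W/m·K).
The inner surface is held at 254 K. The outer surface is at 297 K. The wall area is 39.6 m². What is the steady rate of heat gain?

Series thermal resistances:
R_stainless steel = L/(kA) = 0.0037/(17.3×39.6) = 5.401×10^-6 K/W
R_mineral wool = L/(kA) = 0.14/(0.0336×39.6) = 0.1052 K/W
R_total = 0.1052 K/W
Q = ΔT / R_total = 43 / 0.1052

Q ≈ 409 W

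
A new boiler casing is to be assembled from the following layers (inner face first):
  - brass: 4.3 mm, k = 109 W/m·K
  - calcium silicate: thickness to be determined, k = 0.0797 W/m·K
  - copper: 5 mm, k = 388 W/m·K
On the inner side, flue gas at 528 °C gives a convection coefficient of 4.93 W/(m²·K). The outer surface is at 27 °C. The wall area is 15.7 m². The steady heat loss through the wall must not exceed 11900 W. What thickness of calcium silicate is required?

Treating each layer as a thermal resistance in series:
R_inner film = 1/(h_i·A) = 1/(4.93×15.7) = 0.01292 K/W
R_brass = L/(kA) = 0.0043/(109×15.7) = 2.513×10^-6 K/W
R_copper = L/(kA) = 0.005/(388×15.7) = 8.208×10^-7 K/W
Sum of the known resistances R_other = 0.01292 K/W
Required total resistance R_tot = ΔT/Q_allow = 501/11900 = 0.0421 K/W
R_calcium silicate = R_tot − R_other = 0.02918 K/W
L = R·k·A = 0.02918×0.0797×15.7

L ≈ 36.5 mm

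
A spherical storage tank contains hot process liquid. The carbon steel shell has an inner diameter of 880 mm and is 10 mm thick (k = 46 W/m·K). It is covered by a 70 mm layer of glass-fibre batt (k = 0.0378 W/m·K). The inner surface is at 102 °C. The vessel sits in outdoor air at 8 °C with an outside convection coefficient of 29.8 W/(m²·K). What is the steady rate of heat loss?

Each spherical layer contributes R = (1/r_i − 1/r_o)/(4πk):
R_carbon steel shell = (1/0.44 − 1/0.45)/(4π×46) = 8.737×10^-5 K/W
R_glass-fibre batt = (1/0.45 − 1/0.52)/(4π×0.0378) = 0.6298 K/W
R_outer film = 1/(h·4πr_o²) = 1/(29.8×4π×0.52²) = 0.009876 K/W
R_total = 0.6397 K/W
Q = ΔT/R_total = 94/0.6397

Q ≈ 147 W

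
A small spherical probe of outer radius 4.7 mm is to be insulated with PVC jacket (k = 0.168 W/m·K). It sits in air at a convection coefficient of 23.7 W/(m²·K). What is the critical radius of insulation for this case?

For a sphere r_cr = 2k/h = 2×0.168/23.7
r_cr = 14.2 mm; since the bare radius (4.7 mm) is below r_cr, adding a thin layer of insulation will *increase* heat loss.

r_cr ≈ 14.2 mm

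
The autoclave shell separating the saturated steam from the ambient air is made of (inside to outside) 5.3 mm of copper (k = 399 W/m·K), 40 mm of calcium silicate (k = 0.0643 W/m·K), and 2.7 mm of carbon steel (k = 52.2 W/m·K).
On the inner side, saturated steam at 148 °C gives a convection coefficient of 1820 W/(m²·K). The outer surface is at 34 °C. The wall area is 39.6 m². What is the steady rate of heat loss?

Q ≈ 7250 W

Using the resistance-network approach (series):
R_inner film = 1/(h_i·A) = 1/(1820×39.6) = 1.388×10^-5 K/W
R_copper = L/(kA) = 0.0053/(399×39.6) = 3.354×10^-7 K/W
R_calcium silicate = L/(kA) = 0.04/(0.0643×39.6) = 0.01571 K/W
R_carbon steel = L/(kA) = 0.0027/(52.2×39.6) = 1.306×10^-6 K/W
R_total = 0.01572 K/W
Q = ΔT / R_total = 114 / 0.01572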